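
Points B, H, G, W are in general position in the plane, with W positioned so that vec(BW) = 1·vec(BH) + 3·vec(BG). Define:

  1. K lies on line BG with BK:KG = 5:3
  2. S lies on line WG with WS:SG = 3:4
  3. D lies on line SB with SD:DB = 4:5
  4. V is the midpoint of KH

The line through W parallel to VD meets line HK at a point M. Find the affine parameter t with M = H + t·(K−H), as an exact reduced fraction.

t = -276/385

Work in coordinates with B = (0, 0), H = (1, 0), G = (0, 1), W = (1, 3).
1. K lies on line BG with BK:KG = 5:3 ⇒ K = (0, 5/8)
2. S lies on line WG with WS:SG = 3:4 ⇒ S = (4/7, 15/7)
3. D lies on line SB with SD:DB = 4:5 ⇒ D = (20/63, 25/21)
4. V is the midpoint of KH ⇒ V = (1/2, 5/16)
through W parallel to VD: direction (-23/126, 295/336); meets HK at M = (661/385, -69/154)
M = H + t·(K−H) with t = -276/385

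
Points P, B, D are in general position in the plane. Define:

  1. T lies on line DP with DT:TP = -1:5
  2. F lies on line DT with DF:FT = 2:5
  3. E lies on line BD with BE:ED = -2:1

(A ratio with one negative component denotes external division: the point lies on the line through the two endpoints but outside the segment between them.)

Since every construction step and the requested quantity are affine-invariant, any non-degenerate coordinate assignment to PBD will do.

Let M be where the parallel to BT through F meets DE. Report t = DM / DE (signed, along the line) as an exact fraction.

Work in coordinates with P = (0, 0), B = (1, 0), D = (0, 1).
1. T lies on line DP with DT:TP = -1:5 ⇒ T = (0, 5/4)
2. F lies on line DT with DF:FT = 2:5 ⇒ F = (0, 15/14)
3. E lies on line BD with BE:ED = -2:1 ⇒ E = (-1, 2)
through F parallel to BT: direction (-1, 5/4); meets DE at M = (2/7, 5/7)
M = D + t·(E−D) with t = -2/7

t = -2/7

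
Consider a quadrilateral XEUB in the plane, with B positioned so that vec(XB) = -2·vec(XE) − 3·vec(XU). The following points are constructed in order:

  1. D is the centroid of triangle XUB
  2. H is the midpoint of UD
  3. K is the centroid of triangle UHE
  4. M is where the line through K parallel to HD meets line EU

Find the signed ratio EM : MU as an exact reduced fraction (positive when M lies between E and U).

EM:MU = 2

Choose coordinates X = (0, 0), E = (1, 0), U = (0, 1), B = (-2, -3).
1. D is the centroid of triangle XUB ⇒ D = (-2/3, -2/3)
2. H is the midpoint of UD ⇒ H = (-1/3, 1/6)
3. K is the centroid of triangle UHE ⇒ K = (2/9, 7/18)
4. M is where the line through K parallel to HD meets line EU ⇒ M = (1/3, 2/3)
M = E + t·(U−E) with t = 2/3, so EM:MU = t:(1−t) = 2/3:1/3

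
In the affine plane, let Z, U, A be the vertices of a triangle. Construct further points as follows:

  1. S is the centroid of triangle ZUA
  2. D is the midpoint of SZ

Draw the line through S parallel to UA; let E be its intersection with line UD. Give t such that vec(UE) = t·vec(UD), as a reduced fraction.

t = 1/2

Assign Z = (0, 0), U = (1, 0), A = (0, 1) — the answer is frame-independent, so this choice is without loss of generality.
1. S is the centroid of triangle ZUA ⇒ S = (1/3, 1/3)
2. D is the midpoint of SZ ⇒ D = (1/6, 1/6)
through S parallel to UA: direction (-1, 1); meets UD at E = (7/12, 1/12)
E = U + t·(D−U) with t = 1/2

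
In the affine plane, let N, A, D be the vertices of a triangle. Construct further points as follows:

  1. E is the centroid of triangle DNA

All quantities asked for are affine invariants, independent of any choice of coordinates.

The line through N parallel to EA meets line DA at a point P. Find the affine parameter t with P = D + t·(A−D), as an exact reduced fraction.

t = 2

Choose coordinates N = (0, 0), A = (1, 0), D = (0, 1).
1. E is the centroid of triangle DNA ⇒ E = (1/3, 1/3)
through N parallel to EA: direction (2/3, -1/3); meets DA at P = (2, -1)
P = D + t·(A−D) with t = 2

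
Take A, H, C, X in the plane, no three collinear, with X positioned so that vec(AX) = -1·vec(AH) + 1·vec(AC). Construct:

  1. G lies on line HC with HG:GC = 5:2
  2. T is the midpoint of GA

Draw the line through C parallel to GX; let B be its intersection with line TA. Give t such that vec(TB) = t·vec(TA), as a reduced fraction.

Work in coordinates with A = (0, 0), H = (1, 0), C = (0, 1), X = (-1, 1).
1. G lies on line HC with HG:GC = 5:2 ⇒ G = (2/7, 5/7)
2. T is the midpoint of GA ⇒ T = (1/7, 5/14)
through C parallel to GX: direction (-9/7, 2/7); meets TA at B = (18/49, 45/49)
B = T + t·(A−T) with t = -11/7

t = -11/7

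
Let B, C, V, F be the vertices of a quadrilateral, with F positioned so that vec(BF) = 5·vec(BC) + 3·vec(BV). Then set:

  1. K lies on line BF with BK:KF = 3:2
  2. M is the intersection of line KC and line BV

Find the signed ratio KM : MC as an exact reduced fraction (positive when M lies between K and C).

Set B = (0, 0), C = (1, 0), V = (0, 1), F = (5, 3); any affine frame gives the same invariant.
1. K lies on line BF with BK:KF = 3:2 ⇒ K = (3, 9/5)
2. M is the intersection of line KC and line BV ⇒ M = (0, -9/10)
M = K + t·(C−K) with t = 3/2, so KM:MC = t:(1−t) = 3/2:-1/2

KM:MC = -3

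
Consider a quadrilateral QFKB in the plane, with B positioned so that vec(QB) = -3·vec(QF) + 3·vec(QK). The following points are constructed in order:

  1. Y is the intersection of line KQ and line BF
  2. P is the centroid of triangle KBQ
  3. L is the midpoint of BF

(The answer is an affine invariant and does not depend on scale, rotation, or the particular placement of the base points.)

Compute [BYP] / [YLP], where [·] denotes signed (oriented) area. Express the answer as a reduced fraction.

Assign Q = (0, 0), F = (1, 0), K = (0, 1), B = (-3, 3) — the answer is frame-independent, so this choice is without loss of generality.
1. Y is the intersection of line KQ and line BF ⇒ Y = (0, 3/4)
2. P is the centroid of triangle KBQ ⇒ P = (-1, 4/3)
3. L is the midpoint of BF ⇒ L = (-1, 3/2)
2·[BYP] = -1/2, 2·[YLP] = 1/6
[BYP]:[YLP] = -1/2:1/6 = -3

[BYP]:[YLP] = -3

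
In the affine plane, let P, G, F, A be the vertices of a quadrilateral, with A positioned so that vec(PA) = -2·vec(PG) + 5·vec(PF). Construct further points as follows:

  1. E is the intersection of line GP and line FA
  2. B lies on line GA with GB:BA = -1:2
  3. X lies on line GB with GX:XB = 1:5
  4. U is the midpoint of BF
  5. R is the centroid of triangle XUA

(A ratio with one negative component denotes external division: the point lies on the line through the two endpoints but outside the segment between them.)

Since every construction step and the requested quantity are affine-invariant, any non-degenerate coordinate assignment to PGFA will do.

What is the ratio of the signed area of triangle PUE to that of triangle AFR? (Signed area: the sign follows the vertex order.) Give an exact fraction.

[PUE]:[AFR] = 9/13

Choose coordinates P = (0, 0), G = (1, 0), F = (0, 1), A = (-2, 5).
1. E is the intersection of line GP and line FA ⇒ E = (1/2, 0)
2. B lies on line GA with GB:BA = -1:2 ⇒ B = (4, -5)
3. X lies on line GB with GX:XB = 1:5 ⇒ X = (3/2, -5/6)
4. U is the midpoint of BF ⇒ U = (2, -2)
5. R is the centroid of triangle XUA ⇒ R = (1/2, 13/18)
2·[PUE] = 1, 2·[AFR] = 13/9
[PUE]:[AFR] = 1:13/9 = 9/13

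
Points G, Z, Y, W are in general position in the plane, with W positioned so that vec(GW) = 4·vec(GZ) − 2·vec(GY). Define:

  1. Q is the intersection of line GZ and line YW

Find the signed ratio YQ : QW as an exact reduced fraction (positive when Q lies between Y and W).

Assign G = (0, 0), Z = (1, 0), Y = (0, 1), W = (4, -2) — the answer is frame-independent, so this choice is without loss of generality.
1. Q is the intersection of line GZ and line YW ⇒ Q = (4/3, 0)
Q = Y + t·(W−Y) with t = 1/3, so YQ:QW = t:(1−t) = 1/3:2/3

YQ:QW = 1/2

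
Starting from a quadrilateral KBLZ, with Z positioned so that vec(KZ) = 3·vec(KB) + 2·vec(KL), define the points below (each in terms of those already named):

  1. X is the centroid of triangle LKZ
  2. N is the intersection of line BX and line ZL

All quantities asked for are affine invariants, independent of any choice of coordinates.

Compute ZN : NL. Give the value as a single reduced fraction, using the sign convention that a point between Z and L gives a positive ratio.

Choose coordinates K = (0, 0), B = (1, 0), L = (0, 1), Z = (3, 2).
1. X is the centroid of triangle LKZ ⇒ X = (1, 1)
2. N is the intersection of line BX and line ZL ⇒ N = (1, 4/3)
N = Z + t·(L−Z) with t = 2/3, so ZN:NL = t:(1−t) = 2/3:1/3

ZN:NL = 2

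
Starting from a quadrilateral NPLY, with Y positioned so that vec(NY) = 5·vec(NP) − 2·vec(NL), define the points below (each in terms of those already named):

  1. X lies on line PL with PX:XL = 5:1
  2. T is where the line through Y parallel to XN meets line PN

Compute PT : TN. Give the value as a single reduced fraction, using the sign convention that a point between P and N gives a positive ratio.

PT:TN = -22/27

Assign N = (0, 0), P = (1, 0), L = (0, 1), Y = (5, -2) — the answer is frame-independent, so this choice is without loss of generality.
1. X lies on line PL with PX:XL = 5:1 ⇒ X = (1/6, 5/6)
2. T is where the line through Y parallel to XN meets line PN ⇒ T = (27/5, 0)
T = P + t·(N−P) with t = -22/5, so PT:TN = t:(1−t) = -22/5:27/5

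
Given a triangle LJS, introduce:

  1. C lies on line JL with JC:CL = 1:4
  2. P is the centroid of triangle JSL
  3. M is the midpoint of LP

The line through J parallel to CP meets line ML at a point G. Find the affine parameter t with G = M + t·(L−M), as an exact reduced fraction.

t = -3/2

Work in coordinates with L = (0, 0), J = (1, 0), S = (0, 1).
1. C lies on line JL with JC:CL = 1:4 ⇒ C = (4/5, 0)
2. P is the centroid of triangle JSL ⇒ P = (1/3, 1/3)
3. M is the midpoint of LP ⇒ M = (1/6, 1/6)
through J parallel to CP: direction (-7/15, 1/3); meets ML at G = (5/12, 5/12)
G = M + t·(L−M) with t = -3/2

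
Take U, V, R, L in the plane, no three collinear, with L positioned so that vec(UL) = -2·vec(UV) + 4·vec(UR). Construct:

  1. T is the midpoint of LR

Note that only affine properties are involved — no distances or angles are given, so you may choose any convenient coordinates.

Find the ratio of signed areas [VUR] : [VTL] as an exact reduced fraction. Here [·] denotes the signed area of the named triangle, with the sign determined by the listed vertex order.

[VUR]:[VTL] = 2

Assign U = (0, 0), V = (1, 0), R = (0, 1), L = (-2, 4) — the answer is frame-independent, so this choice is without loss of generality.
1. T is the midpoint of LR ⇒ T = (-1, 5/2)
2·[VUR] = -1, 2·[VTL] = -1/2
[VUR]:[VTL] = -1:-1/2 = 2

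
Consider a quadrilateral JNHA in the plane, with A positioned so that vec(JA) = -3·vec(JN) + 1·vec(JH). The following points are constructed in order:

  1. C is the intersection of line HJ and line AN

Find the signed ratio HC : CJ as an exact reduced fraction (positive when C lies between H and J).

HC:CJ = 3

Work in coordinates with J = (0, 0), N = (1, 0), H = (0, 1), A = (-3, 1).
1. C is the intersection of line HJ and line AN ⇒ C = (0, 1/4)
C = H + t·(J−H) with t = 3/4, so HC:CJ = t:(1−t) = 3/4:1/4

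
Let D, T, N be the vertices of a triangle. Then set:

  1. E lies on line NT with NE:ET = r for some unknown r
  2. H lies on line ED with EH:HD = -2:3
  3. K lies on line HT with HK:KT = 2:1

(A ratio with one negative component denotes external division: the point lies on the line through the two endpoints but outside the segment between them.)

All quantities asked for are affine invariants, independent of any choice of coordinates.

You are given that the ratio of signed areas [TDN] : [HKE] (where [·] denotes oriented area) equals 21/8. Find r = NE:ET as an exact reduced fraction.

r = 5/2

Work in coordinates with D = (0, 0), T = (1, 0), N = (0, 1).
1. With NE:ET = r, write λ = r/(r+1) so E = N + λ·(T−N); E is affine-linear in λ
2. H lies on line ED with EH:HD = -2:3 ⇒ H is an affine combination of earlier points and hence also affine-linear in λ
3. K lies on line HT with HK:KT = 2:1 ⇒ K is an affine combination of earlier points and hence also affine-linear in λ
Every point depending on E is an affine combination of E and λ-independent points, so each such coordinate is linear in λ; the λ² term in each signed area is a multiple of (T−N)×(T−N) = 0, so 2·[TDN] and 2·[HKE] are each linear in λ. Evaluating at λ=0 and λ=1:
  2·[TDN] = -1,   2·[HKE] = 4/3·λ − 4/3
So [TDN]:[HKE] = (-1) / (4/3·λ − 4/3). Setting this equal to 21/8:
  -1 = 21/8·(4/3·λ − 4/3)  ⇒  λ = 5/7
Then r = λ/(1−λ) = (5/7)/(2/7) = 5/2. Check: with r = 5/2, E = (5/7, 2/7) and [TDN]:[HKE] = 21/8 as required.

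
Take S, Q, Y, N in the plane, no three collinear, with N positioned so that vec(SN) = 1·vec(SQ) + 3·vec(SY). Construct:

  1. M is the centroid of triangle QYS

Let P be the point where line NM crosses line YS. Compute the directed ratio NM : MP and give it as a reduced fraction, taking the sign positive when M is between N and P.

Choose coordinates S = (0, 0), Q = (1, 0), Y = (0, 1), N = (1, 3).
1. M is the centroid of triangle QYS ⇒ M = (1/3, 1/3)
line NM meets YS at P = (0, -1)
M = N + t·(P−N) with t = 2/3, so NM:MP = 2/3:1/3

NM:MP = 2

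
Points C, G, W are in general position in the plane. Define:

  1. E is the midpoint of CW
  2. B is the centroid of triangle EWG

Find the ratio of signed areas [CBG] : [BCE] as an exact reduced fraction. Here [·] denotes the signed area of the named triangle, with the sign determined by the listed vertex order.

[CBG]:[BCE] = 3

Work in coordinates with C = (0, 0), G = (1, 0), W = (0, 1).
1. E is the midpoint of CW ⇒ E = (0, 1/2)
2. B is the centroid of triangle EWG ⇒ B = (1/3, 1/2)
2·[CBG] = -1/2, 2·[BCE] = -1/6
[CBG]:[BCE] = -1/2:-1/6 = 3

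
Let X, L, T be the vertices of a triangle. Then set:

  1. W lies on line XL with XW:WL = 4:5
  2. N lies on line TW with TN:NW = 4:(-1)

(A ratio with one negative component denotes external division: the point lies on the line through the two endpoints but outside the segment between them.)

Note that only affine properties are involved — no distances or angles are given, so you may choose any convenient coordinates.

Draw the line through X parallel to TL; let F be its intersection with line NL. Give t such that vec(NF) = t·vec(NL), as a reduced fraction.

Work in coordinates with X = (0, 0), L = (1, 0), T = (0, 1).
1. W lies on line XL with XW:WL = 4:5 ⇒ W = (4/9, 0)
2. N lies on line TW with TN:NW = 4:(-1) ⇒ N = (16/27, -1/3)
through X parallel to TL: direction (1, -1); meets NL at F = (9/20, -9/20)
F = N + t·(L−N) with t = -7/20

t = -7/20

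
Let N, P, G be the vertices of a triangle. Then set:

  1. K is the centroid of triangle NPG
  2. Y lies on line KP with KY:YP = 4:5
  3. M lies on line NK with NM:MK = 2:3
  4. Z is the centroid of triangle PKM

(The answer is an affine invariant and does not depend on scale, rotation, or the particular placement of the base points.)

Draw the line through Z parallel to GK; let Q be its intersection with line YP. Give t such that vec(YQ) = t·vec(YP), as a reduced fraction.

t = -14/25

Work in coordinates with N = (0, 0), P = (1, 0), G = (0, 1).
1. K is the centroid of triangle NPG ⇒ K = (1/3, 1/3)
2. Y lies on line KP with KY:YP = 4:5 ⇒ Y = (17/27, 5/27)
3. M lies on line NK with NM:MK = 2:3 ⇒ M = (2/15, 2/15)
4. Z is the centroid of triangle PKM ⇒ Z = (22/45, 7/45)
through Z parallel to GK: direction (1/3, -2/3); meets YP at Q = (19/45, 13/45)
Q = Y + t·(P−Y) with t = -14/25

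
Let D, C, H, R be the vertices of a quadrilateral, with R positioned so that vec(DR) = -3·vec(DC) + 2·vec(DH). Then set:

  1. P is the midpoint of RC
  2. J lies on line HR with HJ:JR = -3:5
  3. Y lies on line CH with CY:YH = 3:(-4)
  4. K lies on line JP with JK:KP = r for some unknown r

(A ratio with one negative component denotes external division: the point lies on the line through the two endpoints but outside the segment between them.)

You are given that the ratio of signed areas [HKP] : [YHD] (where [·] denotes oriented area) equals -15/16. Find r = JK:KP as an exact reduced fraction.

r = -3/5

Assign D = (0, 0), C = (1, 0), H = (0, 1), R = (-3, 2) — the answer is frame-independent, so this choice is without loss of generality.
1. P is the midpoint of RC ⇒ P = (-1, 1)
2. J lies on line HR with HJ:JR = -3:5 ⇒ J = (9/2, -1/2)
3. Y lies on line CH with CY:YH = 3:(-4) ⇒ Y = (4, -3)
4. With JK:KP = r, write λ = r/(r+1) so K = J + λ·(P−J); K is affine-linear in λ
Every point depending on K is an affine combination of K and λ-independent points, so each such coordinate is linear in λ; the λ² term in each signed area is a multiple of (P−J)×(P−J) = 0, so 2·[HKP] and 2·[YHD] are each linear in λ. Evaluating at λ=0 and λ=1:
  2·[HKP] = 3/2·λ − 3/2,   2·[YHD] = 4
So [HKP]:[YHD] = (3/2·λ − 3/2) / (4). Setting this equal to -15/16:
  3/2·λ − 3/2 = -15/16·(4)  ⇒  λ = -3/2
Then r = λ/(1−λ) = (-3/2)/(5/2) = -3/5. Check: with r = -3/5, K = (51/4, -11/4) and [HKP]:[YHD] = -15/16 as required.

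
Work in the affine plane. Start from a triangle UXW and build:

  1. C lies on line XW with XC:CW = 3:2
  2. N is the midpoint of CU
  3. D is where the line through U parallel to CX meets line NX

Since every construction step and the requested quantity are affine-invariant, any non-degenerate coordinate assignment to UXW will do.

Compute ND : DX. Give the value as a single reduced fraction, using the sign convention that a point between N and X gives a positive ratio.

ND:DX = -1/2

Set U = (0, 0), X = (1, 0), W = (0, 1); any affine frame gives the same invariant.
1. C lies on line XW with XC:CW = 3:2 ⇒ C = (2/5, 3/5)
2. N is the midpoint of CU ⇒ N = (1/5, 3/10)
3. D is where the line through U parallel to CX meets line NX ⇒ D = (-3/5, 3/5)
D = N + t·(X−N) with t = -1, so ND:DX = t:(1−t) = -1:2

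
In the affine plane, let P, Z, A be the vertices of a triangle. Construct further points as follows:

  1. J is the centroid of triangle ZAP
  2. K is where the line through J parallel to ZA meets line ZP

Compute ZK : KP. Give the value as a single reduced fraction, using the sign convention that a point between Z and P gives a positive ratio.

Work in coordinates with P = (0, 0), Z = (1, 0), A = (0, 1).
1. J is the centroid of triangle ZAP ⇒ J = (1/3, 1/3)
2. K is where the line through J parallel to ZA meets line ZP ⇒ K = (2/3, 0)
K = Z + t·(P−Z) with t = 1/3, so ZK:KP = t:(1−t) = 1/3:2/3

ZK:KP = 1/2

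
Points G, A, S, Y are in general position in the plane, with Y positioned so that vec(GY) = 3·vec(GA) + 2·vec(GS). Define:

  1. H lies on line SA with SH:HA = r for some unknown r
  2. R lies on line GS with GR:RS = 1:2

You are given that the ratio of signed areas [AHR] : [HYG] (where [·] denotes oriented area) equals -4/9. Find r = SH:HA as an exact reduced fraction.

Set G = (0, 0), A = (1, 0), S = (0, 1), Y = (3, 2); any affine frame gives the same invariant.
1. With SH:HA = r, write λ = r/(r+1) so H = S + λ·(A−S); H is affine-linear in λ
2. R lies on line GS with GR:RS = 1:2 ⇒ R = (0, 1/3)
Every point depending on H is an affine combination of H and λ-independent points, so each such coordinate is linear in λ; the λ² term in each signed area is a multiple of (A−S)×(A−S) = 0, so 2·[AHR] and 2·[HYG] are each linear in λ. Evaluating at λ=0 and λ=1:
  2·[AHR] = -2/3·λ + 2/3,   2·[HYG] = 5·λ − 3
So [AHR]:[HYG] = (-2/3·λ + 2/3) / (5·λ − 3). Setting this equal to -4/9:
  -2/3·λ + 2/3 = -4/9·(5·λ − 3)  ⇒  λ = 3/7
Then r = λ/(1−λ) = (3/7)/(4/7) = 3/4. Check: with r = 3/4, H = (3/7, 4/7) and [AHR]:[HYG] = -4/9 as required.

r = 3/4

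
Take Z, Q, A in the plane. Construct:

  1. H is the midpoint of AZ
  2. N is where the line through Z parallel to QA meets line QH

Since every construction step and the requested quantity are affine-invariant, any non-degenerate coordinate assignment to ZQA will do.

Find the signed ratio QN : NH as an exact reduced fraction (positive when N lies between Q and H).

QN:NH = -2

Work in coordinates with Z = (0, 0), Q = (1, 0), A = (0, 1).
1. H is the midpoint of AZ ⇒ H = (0, 1/2)
2. N is where the line through Z parallel to QA meets line QH ⇒ N = (-1, 1)
N = Q + t·(H−Q) with t = 2, so QN:NH = t:(1−t) = 2:-1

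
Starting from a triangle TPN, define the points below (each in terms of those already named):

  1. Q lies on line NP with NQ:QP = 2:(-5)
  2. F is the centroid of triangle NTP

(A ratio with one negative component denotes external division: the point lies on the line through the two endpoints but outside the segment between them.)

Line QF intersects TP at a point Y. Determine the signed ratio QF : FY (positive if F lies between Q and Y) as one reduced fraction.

Assign T = (0, 0), P = (1, 0), N = (0, 1) — the answer is frame-independent, so this choice is without loss of generality.
1. Q lies on line NP with NQ:QP = 2:(-5) ⇒ Q = (-2/3, 5/3)
2. F is the centroid of triangle NTP ⇒ F = (1/3, 1/3)
line QF meets TP at Y = (7/12, 0)
F = Q + t·(Y−Q) with t = 4/5, so QF:FY = 4/5:1/5

QF:FY = 4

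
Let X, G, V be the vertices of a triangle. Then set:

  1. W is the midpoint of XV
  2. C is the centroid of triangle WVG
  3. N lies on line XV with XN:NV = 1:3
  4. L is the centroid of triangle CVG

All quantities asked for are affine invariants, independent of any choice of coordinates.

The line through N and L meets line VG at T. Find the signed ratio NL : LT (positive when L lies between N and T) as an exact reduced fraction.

NL:LT = 25/2

Work in coordinates with X = (0, 0), G = (1, 0), V = (0, 1).
1. W is the midpoint of XV ⇒ W = (0, 1/2)
2. C is the centroid of triangle WVG ⇒ C = (1/3, 1/2)
3. N lies on line XV with XN:NV = 1:3 ⇒ N = (0, 1/4)
4. L is the centroid of triangle CVG ⇒ L = (4/9, 1/2)
line NL meets VG at T = (12/25, 13/25)
L = N + t·(T−N) with t = 25/27, so NL:LT = 25/27:2/27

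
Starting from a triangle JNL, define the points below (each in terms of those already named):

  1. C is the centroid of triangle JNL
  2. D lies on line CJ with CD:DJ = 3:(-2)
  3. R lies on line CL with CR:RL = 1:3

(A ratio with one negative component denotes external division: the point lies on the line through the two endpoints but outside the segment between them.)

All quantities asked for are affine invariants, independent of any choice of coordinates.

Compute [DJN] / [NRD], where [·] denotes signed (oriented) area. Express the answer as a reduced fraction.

Work in coordinates with J = (0, 0), N = (1, 0), L = (0, 1).
1. C is the centroid of triangle JNL ⇒ C = (1/3, 1/3)
2. D lies on line CJ with CD:DJ = 3:(-2) ⇒ D = (-2/3, -2/3)
3. R lies on line CL with CR:RL = 1:3 ⇒ R = (1/4, 1/2)
2·[DJN] = -2/3, 2·[NRD] = 4/3
[DJN]:[NRD] = -2/3:4/3 = -1/2

[DJN]:[NRD] = -1/2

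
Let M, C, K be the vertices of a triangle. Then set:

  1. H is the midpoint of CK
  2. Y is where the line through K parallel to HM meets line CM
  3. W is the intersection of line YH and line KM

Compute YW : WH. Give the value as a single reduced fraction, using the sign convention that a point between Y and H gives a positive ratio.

YW:WH = 2

Set M = (0, 0), C = (1, 0), K = (0, 1); any affine frame gives the same invariant.
1. H is the midpoint of CK ⇒ H = (1/2, 1/2)
2. Y is where the line through K parallel to HM meets line CM ⇒ Y = (-1, 0)
3. W is the intersection of line YH and line KM ⇒ W = (0, 1/3)
W = Y + t·(H−Y) with t = 2/3, so YW:WH = t:(1−t) = 2/3:1/3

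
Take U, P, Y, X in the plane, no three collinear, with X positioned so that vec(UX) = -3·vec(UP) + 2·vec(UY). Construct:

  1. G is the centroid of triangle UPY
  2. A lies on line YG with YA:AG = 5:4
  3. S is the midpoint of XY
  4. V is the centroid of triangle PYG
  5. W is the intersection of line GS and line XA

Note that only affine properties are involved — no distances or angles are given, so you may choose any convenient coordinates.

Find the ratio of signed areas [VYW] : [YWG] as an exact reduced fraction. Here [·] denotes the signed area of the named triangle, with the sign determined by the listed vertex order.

[VYW]:[YWG] = 49/60

Assign U = (0, 0), P = (1, 0), Y = (0, 1), X = (-3, 2) — the answer is frame-independent, so this choice is without loss of generality.
1. G is the centroid of triangle UPY ⇒ G = (1/3, 1/3)
2. A lies on line YG with YA:AG = 5:4 ⇒ A = (5/27, 17/27)
3. S is the midpoint of XY ⇒ S = (-3/2, 3/2)
4. V is the centroid of triangle PYG ⇒ V = (4/9, 4/9)
5. W is the intersection of line GS and line XA ⇒ W = (-31/39, 41/39)
2·[VYW] = 49/117, 2·[YWG] = 20/39
[VYW]:[YWG] = 49/117:20/39 = 49/60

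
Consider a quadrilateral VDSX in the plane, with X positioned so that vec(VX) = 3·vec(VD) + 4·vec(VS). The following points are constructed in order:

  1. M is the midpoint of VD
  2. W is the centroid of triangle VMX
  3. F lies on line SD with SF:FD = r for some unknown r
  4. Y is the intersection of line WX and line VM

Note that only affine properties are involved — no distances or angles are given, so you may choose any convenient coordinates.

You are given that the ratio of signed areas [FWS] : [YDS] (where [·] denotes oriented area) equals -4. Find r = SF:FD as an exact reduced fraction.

r = -2/3

Assign V = (0, 0), D = (1, 0), S = (0, 1), X = (3, 4) — the answer is frame-independent, so this choice is without loss of generality.
1. M is the midpoint of VD ⇒ M = (1/2, 0)
2. W is the centroid of triangle VMX ⇒ W = (7/6, 4/3)
3. With SF:FD = r, write λ = r/(r+1) so F = S + λ·(D−S); F is affine-linear in λ
4. Y is the intersection of line WX and line VM ⇒ Y = (1/4, 0)
Every point depending on F is an affine combination of F and λ-independent points, so each such coordinate is linear in λ; the λ² term in each signed area is a multiple of (D−S)×(D−S) = 0, so 2·[FWS] and 2·[YDS] are each linear in λ. Evaluating at λ=0 and λ=1:
  2·[FWS] = 3/2·λ,   2·[YDS] = 3/4
So [FWS]:[YDS] = (3/2·λ) / (3/4). Setting this equal to -4:
  3/2·λ = -4·(3/4)  ⇒  λ = -2
Then r = λ/(1−λ) = (-2)/(3) = -2/3. Check: with r = -2/3, F = (-2, 3) and [FWS]:[YDS] = -4 as required.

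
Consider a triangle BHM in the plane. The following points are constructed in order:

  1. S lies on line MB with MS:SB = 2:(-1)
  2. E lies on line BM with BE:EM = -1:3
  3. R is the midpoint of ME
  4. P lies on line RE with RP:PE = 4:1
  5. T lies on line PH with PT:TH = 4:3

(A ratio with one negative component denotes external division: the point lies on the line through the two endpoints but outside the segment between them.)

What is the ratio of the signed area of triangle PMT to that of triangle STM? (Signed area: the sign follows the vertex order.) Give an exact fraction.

Assign B = (0, 0), H = (1, 0), M = (0, 1) — the answer is frame-independent, so this choice is without loss of generality.
1. S lies on line MB with MS:SB = 2:(-1) ⇒ S = (0, -1)
2. E lies on line BM with BE:EM = -1:3 ⇒ E = (0, -1/2)
3. R is the midpoint of ME ⇒ R = (0, 1/4)
4. P lies on line RE with RP:PE = 4:1 ⇒ P = (0, -7/20)
5. T lies on line PH with PT:TH = 4:3 ⇒ T = (4/7, -3/20)
2·[PMT] = -27/35, 2·[STM] = 8/7
[PMT]:[STM] = -27/35:8/7 = -27/40

[PMT]:[STM] = -27/40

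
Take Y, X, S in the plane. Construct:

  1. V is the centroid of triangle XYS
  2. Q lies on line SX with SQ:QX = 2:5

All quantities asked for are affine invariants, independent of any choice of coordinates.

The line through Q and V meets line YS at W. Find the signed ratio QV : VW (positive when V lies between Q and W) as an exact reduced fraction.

QV:VW = -1/7

Set Y = (0, 0), X = (1, 0), S = (0, 1); any affine frame gives the same invariant.
1. V is the centroid of triangle XYS ⇒ V = (1/3, 1/3)
2. Q lies on line SX with SQ:QX = 2:5 ⇒ Q = (2/7, 5/7)
line QV meets YS at W = (0, 3)
V = Q + t·(W−Q) with t = -1/6, so QV:VW = -1/6:7/6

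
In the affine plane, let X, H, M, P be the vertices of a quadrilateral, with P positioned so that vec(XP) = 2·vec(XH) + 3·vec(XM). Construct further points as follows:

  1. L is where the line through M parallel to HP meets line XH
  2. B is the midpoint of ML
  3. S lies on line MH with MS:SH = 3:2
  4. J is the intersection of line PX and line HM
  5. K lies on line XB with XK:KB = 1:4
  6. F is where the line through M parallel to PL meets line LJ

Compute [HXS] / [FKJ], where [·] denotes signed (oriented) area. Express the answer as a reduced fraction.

[HXS]:[FKJ] = -45/32

Work in coordinates with X = (0, 0), H = (1, 0), M = (0, 1), P = (2, 3).
1. L is where the line through M parallel to HP meets line XH ⇒ L = (-1/3, 0)
2. B is the midpoint of ML ⇒ B = (-1/6, 1/2)
3. S lies on line MH with MS:SH = 3:2 ⇒ S = (3/5, 2/5)
4. J is the intersection of line PX and line HM ⇒ J = (2/5, 3/5)
5. K lies on line XB with XK:KB = 1:4 ⇒ K = (-1/30, 1/10)
6. F is where the line through M parallel to PL meets line LJ ⇒ F = (-14/9, -1)
2·[HXS] = -2/5, 2·[FKJ] = 64/225
[HXS]:[FKJ] = -2/5:64/225 = -45/32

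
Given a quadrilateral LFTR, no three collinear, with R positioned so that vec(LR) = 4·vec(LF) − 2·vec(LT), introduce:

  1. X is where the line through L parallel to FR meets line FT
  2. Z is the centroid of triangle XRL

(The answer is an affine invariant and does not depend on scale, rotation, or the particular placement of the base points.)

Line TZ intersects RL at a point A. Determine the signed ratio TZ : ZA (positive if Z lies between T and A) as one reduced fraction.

Work in coordinates with L = (0, 0), F = (1, 0), T = (0, 1), R = (4, -2).
1. X is where the line through L parallel to FR meets line FT ⇒ X = (3, -2)
2. Z is the centroid of triangle XRL ⇒ Z = (7/3, -4/3)
line TZ meets RL at A = (2, -1)
Z = T + t·(A−T) with t = 7/6, so TZ:ZA = 7/6:-1/6

TZ:ZA = -7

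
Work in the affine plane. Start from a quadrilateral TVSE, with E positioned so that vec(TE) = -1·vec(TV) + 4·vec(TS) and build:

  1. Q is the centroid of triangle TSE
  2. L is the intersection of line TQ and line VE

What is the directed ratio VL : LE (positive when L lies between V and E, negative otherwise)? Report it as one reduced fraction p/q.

Assign T = (0, 0), V = (1, 0), S = (0, 1), E = (-1, 4) — the answer is frame-independent, so this choice is without loss of generality.
1. Q is the centroid of triangle TSE ⇒ Q = (-1/3, 5/3)
2. L is the intersection of line TQ and line VE ⇒ L = (-2/3, 10/3)
L = V + t·(E−V) with t = 5/6, so VL:LE = t:(1−t) = 5/6:1/6

VL:LE = 5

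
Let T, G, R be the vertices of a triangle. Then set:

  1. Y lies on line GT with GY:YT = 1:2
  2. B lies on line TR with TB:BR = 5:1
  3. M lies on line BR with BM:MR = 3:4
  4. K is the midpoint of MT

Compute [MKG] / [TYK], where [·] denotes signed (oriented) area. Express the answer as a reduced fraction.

[MKG]:[TYK] = 3/2

Choose coordinates T = (0, 0), G = (1, 0), R = (0, 1).
1. Y lies on line GT with GY:YT = 1:2 ⇒ Y = (2/3, 0)
2. B lies on line TR with TB:BR = 5:1 ⇒ B = (0, 5/6)
3. M lies on line BR with BM:MR = 3:4 ⇒ M = (0, 19/21)
4. K is the midpoint of MT ⇒ K = (0, 19/42)
2·[MKG] = 19/42, 2·[TYK] = 19/63
[MKG]:[TYK] = 19/42:19/63 = 3/2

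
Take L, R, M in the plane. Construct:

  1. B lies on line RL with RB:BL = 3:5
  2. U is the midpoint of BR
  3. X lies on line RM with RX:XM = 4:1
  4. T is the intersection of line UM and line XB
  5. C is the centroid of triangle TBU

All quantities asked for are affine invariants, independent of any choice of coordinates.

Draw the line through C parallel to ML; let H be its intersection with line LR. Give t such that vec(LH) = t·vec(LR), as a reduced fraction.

Set L = (0, 0), R = (1, 0), M = (0, 1); any affine frame gives the same invariant.
1. B lies on line RL with RB:BL = 3:5 ⇒ B = (5/8, 0)
2. U is the midpoint of BR ⇒ U = (13/16, 0)
3. X lies on line RM with RX:XM = 4:1 ⇒ X = (1/5, 4/5)
4. T is the intersection of line UM and line XB ⇒ T = (13/48, 2/3)
5. C is the centroid of triangle TBU ⇒ C = (41/72, 2/9)
through C parallel to ML: direction (0, -1); meets LR at H = (41/72, 0)
H = L + t·(R−L) with t = 41/72

t = 41/72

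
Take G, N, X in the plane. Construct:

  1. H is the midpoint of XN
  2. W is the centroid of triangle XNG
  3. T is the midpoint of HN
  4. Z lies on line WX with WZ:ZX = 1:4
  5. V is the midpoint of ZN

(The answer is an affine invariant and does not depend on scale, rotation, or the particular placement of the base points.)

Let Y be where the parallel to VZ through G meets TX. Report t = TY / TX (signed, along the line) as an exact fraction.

t = -8/3

Set G = (0, 0), N = (1, 0), X = (0, 1); any affine frame gives the same invariant.
1. H is the midpoint of XN ⇒ H = (1/2, 1/2)
2. W is the centroid of triangle XNG ⇒ W = (1/3, 1/3)
3. T is the midpoint of HN ⇒ T = (3/4, 1/4)
4. Z lies on line WX with WZ:ZX = 1:4 ⇒ Z = (4/15, 7/15)
5. V is the midpoint of ZN ⇒ V = (19/30, 7/30)
through G parallel to VZ: direction (-11/30, 7/30); meets TX at Y = (11/4, -7/4)
Y = T + t·(X−T) with t = -8/3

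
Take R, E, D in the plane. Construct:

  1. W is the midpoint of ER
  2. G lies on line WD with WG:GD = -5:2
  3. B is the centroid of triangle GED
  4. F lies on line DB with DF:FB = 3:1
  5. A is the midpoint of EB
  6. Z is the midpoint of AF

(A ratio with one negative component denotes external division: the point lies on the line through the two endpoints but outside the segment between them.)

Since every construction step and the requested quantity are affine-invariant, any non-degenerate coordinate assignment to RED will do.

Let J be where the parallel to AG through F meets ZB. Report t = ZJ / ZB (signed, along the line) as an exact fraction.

Set R = (0, 0), E = (1, 0), D = (0, 1); any affine frame gives the same invariant.
1. W is the midpoint of ER ⇒ W = (1/2, 0)
2. G lies on line WD with WG:GD = -5:2 ⇒ G = (-1/3, 5/3)
3. B is the centroid of triangle GED ⇒ B = (2/9, 8/9)
4. F lies on line DB with DF:FB = 3:1 ⇒ F = (1/6, 11/12)
5. A is the midpoint of EB ⇒ A = (11/18, 4/9)
6. Z is the midpoint of AF ⇒ Z = (7/18, 49/72)
through F parallel to AG: direction (-17/18, 11/9); meets ZB at J = (-7/9, 77/36)
J = Z + t·(B−Z) with t = 7

t = 7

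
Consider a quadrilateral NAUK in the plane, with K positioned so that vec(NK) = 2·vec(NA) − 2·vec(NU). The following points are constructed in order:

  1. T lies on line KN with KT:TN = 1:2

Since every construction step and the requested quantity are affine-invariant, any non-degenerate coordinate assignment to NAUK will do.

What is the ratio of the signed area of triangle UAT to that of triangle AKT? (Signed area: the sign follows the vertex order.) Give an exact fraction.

[UAT]:[AKT] = 3/2

Choose coordinates N = (0, 0), A = (1, 0), U = (0, 1), K = (2, -2).
1. T lies on line KN with KT:TN = 1:2 ⇒ T = (4/3, -4/3)
2·[UAT] = -1, 2·[AKT] = -2/3
[UAT]:[AKT] = -1:-2/3 = 3/2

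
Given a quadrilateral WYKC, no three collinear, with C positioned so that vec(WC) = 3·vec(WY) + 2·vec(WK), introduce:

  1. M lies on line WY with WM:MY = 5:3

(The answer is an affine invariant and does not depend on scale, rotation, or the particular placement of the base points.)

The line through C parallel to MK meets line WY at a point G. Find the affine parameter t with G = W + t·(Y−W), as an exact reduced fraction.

t = 17/4

Assign W = (0, 0), Y = (1, 0), K = (0, 1), C = (3, 2) — the answer is frame-independent, so this choice is without loss of generality.
1. M lies on line WY with WM:MY = 5:3 ⇒ M = (5/8, 0)
through C parallel to MK: direction (-5/8, 1); meets WY at G = (17/4, 0)
G = W + t·(Y−W) with t = 17/4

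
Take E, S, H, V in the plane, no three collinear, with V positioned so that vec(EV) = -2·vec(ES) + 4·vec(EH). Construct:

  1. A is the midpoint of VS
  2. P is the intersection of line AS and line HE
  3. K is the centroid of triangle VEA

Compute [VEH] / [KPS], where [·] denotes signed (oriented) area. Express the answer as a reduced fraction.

Set E = (0, 0), S = (1, 0), H = (0, 1), V = (-2, 4); any affine frame gives the same invariant.
1. A is the midpoint of VS ⇒ A = (-1/2, 2)
2. P is the intersection of line AS and line HE ⇒ P = (0, 4/3)
3. K is the centroid of triangle VEA ⇒ K = (-5/6, 2)
2·[VEH] = 2, 2·[KPS] = -4/9
[VEH]:[KPS] = 2:-4/9 = -9/2

[VEH]:[KPS] = -9/2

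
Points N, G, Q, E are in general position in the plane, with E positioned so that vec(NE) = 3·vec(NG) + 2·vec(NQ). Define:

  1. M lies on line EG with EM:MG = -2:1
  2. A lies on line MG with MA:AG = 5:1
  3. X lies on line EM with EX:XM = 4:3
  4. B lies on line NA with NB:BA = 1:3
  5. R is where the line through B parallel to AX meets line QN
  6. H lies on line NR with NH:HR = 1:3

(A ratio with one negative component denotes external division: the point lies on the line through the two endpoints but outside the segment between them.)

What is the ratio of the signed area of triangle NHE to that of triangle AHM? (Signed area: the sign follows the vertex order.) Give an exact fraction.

Set N = (0, 0), G = (1, 0), Q = (0, 1), E = (3, 2); any affine frame gives the same invariant.
1. M lies on line EG with EM:MG = -2:1 ⇒ M = (-1, -2)
2. A lies on line MG with MA:AG = 5:1 ⇒ A = (2/3, -1/3)
3. X lies on line EM with EX:XM = 4:3 ⇒ X = (5/7, -2/7)
4. B lies on line NA with NB:BA = 1:3 ⇒ B = (1/6, -1/12)
5. R is where the line through B parallel to AX meets line QN ⇒ R = (0, -1/4)
6. H lies on line NR with NH:HR = 1:3 ⇒ H = (0, -1/16)
2·[NHE] = 3/16, 2·[AHM] = 25/16
[NHE]:[AHM] = 3/16:25/16 = 3/25

[NHE]:[AHM] = 3/25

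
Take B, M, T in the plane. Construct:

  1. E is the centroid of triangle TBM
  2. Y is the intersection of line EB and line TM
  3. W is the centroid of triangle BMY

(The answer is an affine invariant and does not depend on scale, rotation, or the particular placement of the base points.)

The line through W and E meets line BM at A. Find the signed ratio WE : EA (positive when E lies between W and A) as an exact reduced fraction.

Set B = (0, 0), M = (1, 0), T = (0, 1); any affine frame gives the same invariant.
1. E is the centroid of triangle TBM ⇒ E = (1/3, 1/3)
2. Y is the intersection of line EB and line TM ⇒ Y = (1/2, 1/2)
3. W is the centroid of triangle BMY ⇒ W = (1/2, 1/6)
line WE meets BM at A = (2/3, 0)
E = W + t·(A−W) with t = -1, so WE:EA = -1:2

WE:EA = -1/2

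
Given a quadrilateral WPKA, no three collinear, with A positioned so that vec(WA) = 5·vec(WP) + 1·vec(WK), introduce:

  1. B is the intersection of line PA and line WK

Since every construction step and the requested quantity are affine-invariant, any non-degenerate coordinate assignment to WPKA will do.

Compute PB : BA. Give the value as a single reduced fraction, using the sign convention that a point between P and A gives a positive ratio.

PB:BA = -1/5

Work in coordinates with W = (0, 0), P = (1, 0), K = (0, 1), A = (5, 1).
1. B is the intersection of line PA and line WK ⇒ B = (0, -1/4)
B = P + t·(A−P) with t = -1/4, so PB:BA = t:(1−t) = -1/4:5/4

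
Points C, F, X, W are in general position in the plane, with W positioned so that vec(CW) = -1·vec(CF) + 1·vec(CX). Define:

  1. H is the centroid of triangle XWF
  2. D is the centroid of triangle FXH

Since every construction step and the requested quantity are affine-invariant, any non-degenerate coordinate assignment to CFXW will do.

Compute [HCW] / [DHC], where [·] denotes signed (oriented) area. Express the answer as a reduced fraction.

[HCW]:[DHC] = -3

Choose coordinates C = (0, 0), F = (1, 0), X = (0, 1), W = (-1, 1).
1. H is the centroid of triangle XWF ⇒ H = (0, 2/3)
2. D is the centroid of triangle FXH ⇒ D = (1/3, 5/9)
2·[HCW] = -2/3, 2·[DHC] = 2/9
[HCW]:[DHC] = -2/3:2/9 = -3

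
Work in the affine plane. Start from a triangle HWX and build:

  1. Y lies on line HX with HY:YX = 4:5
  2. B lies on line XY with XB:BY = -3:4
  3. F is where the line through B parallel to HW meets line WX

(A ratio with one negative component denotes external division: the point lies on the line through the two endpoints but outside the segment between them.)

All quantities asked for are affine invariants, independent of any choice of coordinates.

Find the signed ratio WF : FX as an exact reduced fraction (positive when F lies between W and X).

Choose coordinates H = (0, 0), W = (1, 0), X = (0, 1).
1. Y lies on line HX with HY:YX = 4:5 ⇒ Y = (0, 4/9)
2. B lies on line XY with XB:BY = -3:4 ⇒ B = (0, 8/3)
3. F is where the line through B parallel to HW meets line WX ⇒ F = (-5/3, 8/3)
F = W + t·(X−W) with t = 8/3, so WF:FX = t:(1−t) = 8/3:-5/3

WF:FX = -8/5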